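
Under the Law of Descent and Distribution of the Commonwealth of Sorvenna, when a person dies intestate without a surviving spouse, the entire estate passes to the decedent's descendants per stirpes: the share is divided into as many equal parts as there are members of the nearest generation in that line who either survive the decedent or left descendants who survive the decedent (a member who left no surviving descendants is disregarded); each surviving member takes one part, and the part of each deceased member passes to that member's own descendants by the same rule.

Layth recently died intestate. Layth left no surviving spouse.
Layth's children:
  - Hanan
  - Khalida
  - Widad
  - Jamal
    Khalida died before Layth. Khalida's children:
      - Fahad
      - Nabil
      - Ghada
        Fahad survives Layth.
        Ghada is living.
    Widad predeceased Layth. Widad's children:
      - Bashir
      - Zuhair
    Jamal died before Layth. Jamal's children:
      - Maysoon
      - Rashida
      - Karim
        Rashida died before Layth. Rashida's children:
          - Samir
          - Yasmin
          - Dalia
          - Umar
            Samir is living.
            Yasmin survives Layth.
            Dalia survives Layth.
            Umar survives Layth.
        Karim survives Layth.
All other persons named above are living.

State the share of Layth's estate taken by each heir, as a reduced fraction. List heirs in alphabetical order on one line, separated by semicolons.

Bashir 1/8; Dalia 1/48; Fahad 1/12; Ghada 1/12; Hanan 1/4; Karim 1/12; Maysoon 1/12; Nabil 1/12; Samir 1/48; Umar 1/48; Yasmin 1/48; Zuhair 1/8

There is no surviving spouse, so the entire estate passes to Layth's descendants per stirpes.
The estate is divided into 4 equal shares of 1/4 among Hanan, Khalida, Widad, Jamal.
Hanan is living and takes 1/4.
Khalida predeceased; the 1/4 allotted to Khalida's branch passes to Khalida's issue by representation.
The 1/4 is divided into 3 equal shares of 1/12 among Fahad, Nabil, Ghada.
Fahad is living and takes 1/12.
Nabil is living and takes 1/12.
Ghada is living and takes 1/12.
Widad predeceased; the 1/4 allotted to Widad's branch passes to Widad's issue by representation.
The 1/4 is divided into 2 equal shares of 1/8 among Bashir, Zuhair.
Bashir is living and takes 1/8.
Zuhair is living and takes 1/8.
Jamal predeceased; the 1/4 allotted to Jamal's branch passes to Jamal's issue by representation.
The 1/4 is divided into 3 equal shares of 1/12 among Maysoon, Rashida, Karim.
Maysoon is living and takes 1/12.
Rashida predeceased; the 1/12 allotted to Rashida's branch passes to Rashida's issue by representation.
The 1/12 is divided into 4 equal shares of 1/48 among Samir, Yasmin, Dalia, Umar.
Samir is living and takes 1/48.
Yasmin is living and takes 1/48.
Dalia is living and takes 1/48.
Umar is living and takes 1/48.
Karim is living and takes 1/12.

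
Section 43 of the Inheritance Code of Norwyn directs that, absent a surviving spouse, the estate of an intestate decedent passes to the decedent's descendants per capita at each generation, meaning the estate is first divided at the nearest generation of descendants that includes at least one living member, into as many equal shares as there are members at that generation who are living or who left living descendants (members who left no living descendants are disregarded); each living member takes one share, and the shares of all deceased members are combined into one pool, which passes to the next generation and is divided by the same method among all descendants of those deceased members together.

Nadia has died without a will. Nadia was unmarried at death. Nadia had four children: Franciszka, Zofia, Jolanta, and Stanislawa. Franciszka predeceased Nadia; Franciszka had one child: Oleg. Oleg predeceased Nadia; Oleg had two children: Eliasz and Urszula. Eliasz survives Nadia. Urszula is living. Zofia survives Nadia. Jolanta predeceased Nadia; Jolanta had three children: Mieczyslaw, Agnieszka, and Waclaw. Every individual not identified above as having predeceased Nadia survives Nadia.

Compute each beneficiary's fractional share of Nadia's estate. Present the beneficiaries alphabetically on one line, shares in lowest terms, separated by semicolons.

Agnieszka 1/8; Eliasz 1/16; Mieczyslaw 1/8; Stanislawa 1/4; Urszula 1/16; Waclaw 1/8; Zofia 1/4

There is no surviving spouse, so the entire estate passes to Nadia's descendants per capita at each generation.
At generation 1 (Franciszka, Zofia, Jolanta, Stanislawa) there are 4 shares of (1)/4 = 1/4 each.
Living: Zofia and Stanislawa — each takes 1/4.
Deceased: Franciszka and Jolanta. Their combined 1/2 is pooled and carried to generation 2.
At generation 2 (Oleg, Mieczyslaw, Agnieszka, Waclaw) there are 4 shares of (1/2)/4 = 1/8 each.
Living: Mieczyslaw, Agnieszka, and Waclaw — each takes 1/8.
Deceased: Oleg. That 1/8 share is carried to generation 3.
At generation 3 (Eliasz, Urszula) there are 2 shares of (1/8)/2 = 1/16 each.
Living: Eliasz and Urszula — each takes 1/16.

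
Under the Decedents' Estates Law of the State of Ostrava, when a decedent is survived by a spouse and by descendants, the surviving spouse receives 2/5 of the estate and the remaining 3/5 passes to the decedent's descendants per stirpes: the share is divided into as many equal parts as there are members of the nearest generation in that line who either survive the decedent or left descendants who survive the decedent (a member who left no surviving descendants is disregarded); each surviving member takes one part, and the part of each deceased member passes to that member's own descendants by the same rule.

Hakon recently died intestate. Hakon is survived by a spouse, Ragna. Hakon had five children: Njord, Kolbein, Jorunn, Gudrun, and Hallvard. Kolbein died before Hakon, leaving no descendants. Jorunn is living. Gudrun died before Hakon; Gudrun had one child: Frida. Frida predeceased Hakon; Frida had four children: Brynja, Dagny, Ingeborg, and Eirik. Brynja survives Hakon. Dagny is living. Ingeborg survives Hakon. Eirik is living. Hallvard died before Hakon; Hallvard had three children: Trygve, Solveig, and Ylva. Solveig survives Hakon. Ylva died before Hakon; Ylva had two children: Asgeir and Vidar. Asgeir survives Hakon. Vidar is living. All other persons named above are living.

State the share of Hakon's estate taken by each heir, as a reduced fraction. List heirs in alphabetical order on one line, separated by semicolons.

Ragna, as surviving spouse, takes 2/5.
The remaining 3/5 passes to Hakon's descendants per stirpes.
Kolbein left no surviving issue, so that branch lapses and is disregarded.
The 3/5 is divided into 4 equal shares of 3/20 among Njord, Jorunn, Gudrun, Hallvard.
Njord is living and takes 3/20.
Jorunn is living and takes 3/20.
Gudrun predeceased; the 3/20 allotted to Gudrun's branch passes to Gudrun's issue by representation.
Frida's line is the sole branch at this level, so the full 3/20 passes to Frida's issue by representation.
The 3/20 is divided into 4 equal shares of 3/80 among Brynja, Dagny, Ingeborg, Eirik.
Brynja is living and takes 3/80.
Dagny is living and takes 3/80.
Ingeborg is living and takes 3/80.
Eirik is living and takes 3/80.
Hallvard predeceased; the 3/20 allotted to Hallvard's branch passes to Hallvard's issue by representation.
The 3/20 is divided into 3 equal shares of 1/20 among Trygve, Solveig, Ylva.
Trygve is living and takes 1/20.
Solveig is living and takes 1/20.
Ylva predeceased; the 1/20 allotted to Ylva's branch passes to Ylva's issue by representation.
The 1/20 is divided into 2 equal shares of 1/40 among Asgeir, Vidar.
Asgeir is living and takes 1/40.
Vidar is living and takes 1/40.

Asgeir 1/40; Brynja 3/80; Dagny 3/80; Eirik 3/80; Ingeborg 3/80; Jorunn 3/20; Njord 3/20; Ragna 2/5; Solveig 1/20; Trygve 1/20; Vidar 1/40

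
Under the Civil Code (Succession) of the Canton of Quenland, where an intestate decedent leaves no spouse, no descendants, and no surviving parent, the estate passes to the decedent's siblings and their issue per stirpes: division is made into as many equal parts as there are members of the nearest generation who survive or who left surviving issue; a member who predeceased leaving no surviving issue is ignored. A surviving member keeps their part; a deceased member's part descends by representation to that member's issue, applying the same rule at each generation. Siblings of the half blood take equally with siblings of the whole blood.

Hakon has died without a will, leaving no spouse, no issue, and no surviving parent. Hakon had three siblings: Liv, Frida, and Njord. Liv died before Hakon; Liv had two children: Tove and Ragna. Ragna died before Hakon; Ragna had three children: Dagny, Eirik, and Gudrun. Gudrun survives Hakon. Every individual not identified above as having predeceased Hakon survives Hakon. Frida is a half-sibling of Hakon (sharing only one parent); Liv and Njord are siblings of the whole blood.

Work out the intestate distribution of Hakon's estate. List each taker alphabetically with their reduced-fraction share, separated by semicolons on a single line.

No spouse, descendants, or parent survives, so the estate passes to Hakon's siblings per stirpes.
Half-blood and whole-blood siblings take equally under the stated rule.
The estate is divided into 3 equal shares of 1/3 among Liv, Frida, Njord.
Liv predeceased; the 1/3 allotted to Liv's branch passes to Liv's issue by representation.
The 1/3 is divided into 2 equal shares of 1/6 among Tove, Ragna.
Tove is living and takes 1/6.
Ragna predeceased; the 1/6 allotted to Ragna's branch passes to Ragna's issue by representation.
The 1/6 is divided into 3 equal shares of 1/18 among Dagny, Eirik, Gudrun.
Dagny is living and takes 1/18.
Eirik is living and takes 1/18.
Gudrun is living and takes 1/18.
Frida is living and takes 1/3.
Njord is living and takes 1/3.

Dagny 1/18; Eirik 1/18; Frida 1/3; Gudrun 1/18; Njord 1/3; Tove 1/6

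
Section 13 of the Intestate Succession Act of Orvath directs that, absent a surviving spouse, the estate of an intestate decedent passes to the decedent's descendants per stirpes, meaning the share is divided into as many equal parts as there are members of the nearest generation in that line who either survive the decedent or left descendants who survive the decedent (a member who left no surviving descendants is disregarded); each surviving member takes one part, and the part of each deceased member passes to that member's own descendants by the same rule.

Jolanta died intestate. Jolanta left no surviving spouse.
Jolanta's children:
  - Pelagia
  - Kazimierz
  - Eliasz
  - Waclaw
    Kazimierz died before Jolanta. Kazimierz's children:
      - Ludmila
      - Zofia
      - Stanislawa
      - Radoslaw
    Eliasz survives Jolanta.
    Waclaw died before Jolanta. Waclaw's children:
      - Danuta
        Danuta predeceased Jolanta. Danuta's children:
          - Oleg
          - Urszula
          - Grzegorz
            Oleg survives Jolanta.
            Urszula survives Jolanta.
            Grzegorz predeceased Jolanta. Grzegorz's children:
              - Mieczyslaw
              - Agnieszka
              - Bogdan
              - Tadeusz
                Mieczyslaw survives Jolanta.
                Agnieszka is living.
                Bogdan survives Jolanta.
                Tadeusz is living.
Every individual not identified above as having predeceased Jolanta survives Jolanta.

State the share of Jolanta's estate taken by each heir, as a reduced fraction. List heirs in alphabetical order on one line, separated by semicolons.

Agnieszka 1/48; Bogdan 1/48; Eliasz 1/4; Ludmila 1/16; Mieczyslaw 1/48; Oleg 1/12; Pelagia 1/4; Radoslaw 1/16; Stanislawa 1/16; Tadeusz 1/48; Urszula 1/12; Zofia 1/16

There is no surviving spouse, so the entire estate passes to Jolanta's descendants per stirpes.
The estate is divided into 4 equal shares of 1/4 among Pelagia, Kazimierz, Eliasz, Waclaw.
Pelagia is living and takes 1/4.
Kazimierz predeceased; the 1/4 allotted to Kazimierz's branch passes to Kazimierz's issue by representation.
The 1/4 is divided into 4 equal shares of 1/16 among Ludmila, Zofia, Stanislawa, Radoslaw.
Ludmila is living and takes 1/16.
Zofia is living and takes 1/16.
Stanislawa is living and takes 1/16.
Radoslaw is living and takes 1/16.
Eliasz is living and takes 1/4.
Waclaw predeceased; the 1/4 allotted to Waclaw's branch passes to Waclaw's issue by representation.
Danuta's line is the sole branch at this level, so the full 1/4 passes to Danuta's issue by representation.
The 1/4 is divided into 3 equal shares of 1/12 among Oleg, Urszula, Grzegorz.
Oleg is living and takes 1/12.
Urszula is living and takes 1/12.
Grzegorz predeceased; the 1/12 allotted to Grzegorz's branch passes to Grzegorz's issue by representation.
The 1/12 is divided into 4 equal shares of 1/48 among Mieczyslaw, Agnieszka, Bogdan, Tadeusz.
Mieczyslaw is living and takes 1/48.
Agnieszka is living and takes 1/48.
Bogdan is living and takes 1/48.
Tadeusz is living and takes 1/48.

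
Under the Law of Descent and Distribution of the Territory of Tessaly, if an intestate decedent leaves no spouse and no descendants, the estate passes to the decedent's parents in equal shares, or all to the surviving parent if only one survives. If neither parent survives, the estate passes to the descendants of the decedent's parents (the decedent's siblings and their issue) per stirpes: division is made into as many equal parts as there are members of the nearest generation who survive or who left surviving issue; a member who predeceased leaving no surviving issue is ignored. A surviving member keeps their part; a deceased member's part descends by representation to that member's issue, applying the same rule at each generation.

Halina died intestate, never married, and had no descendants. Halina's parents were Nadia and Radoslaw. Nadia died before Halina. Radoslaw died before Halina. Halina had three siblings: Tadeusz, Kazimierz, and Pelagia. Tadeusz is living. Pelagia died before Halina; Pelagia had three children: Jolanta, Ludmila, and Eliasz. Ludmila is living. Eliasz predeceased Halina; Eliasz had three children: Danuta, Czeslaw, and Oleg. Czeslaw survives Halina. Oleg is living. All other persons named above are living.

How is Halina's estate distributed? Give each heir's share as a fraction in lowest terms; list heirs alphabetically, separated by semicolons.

Neither parent survives and there are no descendants, so the estate passes to Halina's siblings and their issue per stirpes.
The estate is divided into 3 equal shares of 1/3 among Tadeusz, Kazimierz, Pelagia.
Tadeusz is living and takes 1/3.
Kazimierz is living and takes 1/3.
Pelagia predeceased; the 1/3 allotted to Pelagia's branch passes to Pelagia's issue by representation.
The 1/3 is divided into 3 equal shares of 1/9 among Jolanta, Ludmila, Eliasz.
Jolanta is living and takes 1/9.
Ludmila is living and takes 1/9.
Eliasz predeceased; the 1/9 allotted to Eliasz's branch passes to Eliasz's issue by representation.
The 1/9 is divided into 3 equal shares of 1/27 among Danuta, Czeslaw, Oleg.
Danuta is living and takes 1/27.
Czeslaw is living and takes 1/27.
Oleg is living and takes 1/27.

Czeslaw 1/27; Danuta 1/27; Jolanta 1/9; Kazimierz 1/3; Ludmila 1/9; Oleg 1/27; Tadeusz 1/3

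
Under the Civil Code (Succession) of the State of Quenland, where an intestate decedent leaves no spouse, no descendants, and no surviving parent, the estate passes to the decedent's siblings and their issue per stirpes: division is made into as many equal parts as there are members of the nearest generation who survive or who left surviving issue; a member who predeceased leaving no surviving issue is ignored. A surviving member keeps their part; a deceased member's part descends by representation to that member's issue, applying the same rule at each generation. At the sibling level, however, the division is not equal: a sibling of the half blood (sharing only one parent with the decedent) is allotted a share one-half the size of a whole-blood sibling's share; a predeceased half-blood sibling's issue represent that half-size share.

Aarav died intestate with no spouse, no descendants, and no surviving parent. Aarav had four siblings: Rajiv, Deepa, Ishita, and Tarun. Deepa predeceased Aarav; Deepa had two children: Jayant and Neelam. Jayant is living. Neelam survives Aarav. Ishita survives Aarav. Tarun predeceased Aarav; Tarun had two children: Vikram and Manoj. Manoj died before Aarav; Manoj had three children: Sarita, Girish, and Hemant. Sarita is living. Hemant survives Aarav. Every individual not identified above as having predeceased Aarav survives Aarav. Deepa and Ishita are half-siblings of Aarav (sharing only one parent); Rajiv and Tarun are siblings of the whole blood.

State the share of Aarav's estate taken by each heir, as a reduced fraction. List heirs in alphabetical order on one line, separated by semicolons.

Girish 1/18; Hemant 1/18; Ishita 1/6; Jayant 1/12; Neelam 1/12; Rajiv 1/3; Sarita 1/18; Vikram 1/6

No spouse, descendants, or parent survives, so the estate passes to Aarav's siblings per stirpes.
Half-blood siblings count for one-half the weight of whole-blood siblings at the initial division.
Dividing 1 in proportion to weights (total weight 3): Rajiv (weight 1) → 1/3; Deepa (weight 1/2) → 1/6; Ishita (weight 1/2) → 1/6; Tarun (weight 1) → 1/3.
Rajiv is living and takes 1/3.
Deepa predeceased; the 1/6 allotted to Deepa's branch passes to Deepa's issue by representation.
The 1/6 is divided into 2 equal shares of 1/12 among Jayant, Neelam.
Jayant is living and takes 1/12.
Neelam is living and takes 1/12.
Ishita is living and takes 1/6.
Tarun predeceased; the 1/3 allotted to Tarun's branch passes to Tarun's issue by representation.
The 1/3 is divided into 2 equal shares of 1/6 among Vikram, Manoj.
Vikram is living and takes 1/6.
Manoj predeceased; the 1/6 allotted to Manoj's branch passes to Manoj's issue by representation.
The 1/6 is divided into 3 equal shares of 1/18 among Sarita, Girish, Hemant.
Sarita is living and takes 1/18.
Girish is living and takes 1/18.
Hemant is living and takes 1/18.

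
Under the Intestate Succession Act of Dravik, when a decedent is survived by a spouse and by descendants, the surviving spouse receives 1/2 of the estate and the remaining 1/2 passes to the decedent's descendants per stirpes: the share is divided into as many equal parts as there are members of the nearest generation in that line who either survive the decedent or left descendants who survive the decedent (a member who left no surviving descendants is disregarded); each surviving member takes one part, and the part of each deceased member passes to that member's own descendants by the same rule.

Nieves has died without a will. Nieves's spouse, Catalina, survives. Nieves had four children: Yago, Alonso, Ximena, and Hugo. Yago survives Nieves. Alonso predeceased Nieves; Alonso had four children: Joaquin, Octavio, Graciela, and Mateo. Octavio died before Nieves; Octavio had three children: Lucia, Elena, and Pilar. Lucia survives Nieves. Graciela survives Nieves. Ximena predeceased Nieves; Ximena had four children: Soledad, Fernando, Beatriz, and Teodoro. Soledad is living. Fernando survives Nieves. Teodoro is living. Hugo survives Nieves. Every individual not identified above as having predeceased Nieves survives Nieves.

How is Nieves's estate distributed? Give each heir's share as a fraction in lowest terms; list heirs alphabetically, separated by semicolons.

Catalina, as surviving spouse, takes 1/2.
The remaining 1/2 passes to Nieves's descendants per stirpes.
The 1/2 is divided into 4 equal shares of 1/8 among Yago, Alonso, Ximena, Hugo.
Yago is living and takes 1/8.
Alonso predeceased; the 1/8 allotted to Alonso's branch passes to Alonso's issue by representation.
The 1/8 is divided into 4 equal shares of 1/32 among Joaquin, Octavio, Graciela, Mateo.
Joaquin is living and takes 1/32.
Octavio predeceased; the 1/32 allotted to Octavio's branch passes to Octavio's issue by representation.
The 1/32 is divided into 3 equal shares of 1/96 among Lucia, Elena, Pilar.
Lucia is living and takes 1/96.
Elena is living and takes 1/96.
Pilar is living and takes 1/96.
Graciela is living and takes 1/32.
Mateo is living and takes 1/32.
Ximena predeceased; the 1/8 allotted to Ximena's branch passes to Ximena's issue by representation.
The 1/8 is divided into 4 equal shares of 1/32 among Soledad, Fernando, Beatriz, Teodoro.
Soledad is living and takes 1/32.
Fernando is living and takes 1/32.
Beatriz is living and takes 1/32.
Teodoro is living and takes 1/32.
Hugo is living and takes 1/8.

Beatriz 1/32; Catalina 1/2; Elena 1/96; Fernando 1/32; Graciela 1/32; Hugo 1/8; Joaquin 1/32; Lucia 1/96; Mateo 1/32; Pilar 1/96; Soledad 1/32; Teodoro 1/32; Yago 1/8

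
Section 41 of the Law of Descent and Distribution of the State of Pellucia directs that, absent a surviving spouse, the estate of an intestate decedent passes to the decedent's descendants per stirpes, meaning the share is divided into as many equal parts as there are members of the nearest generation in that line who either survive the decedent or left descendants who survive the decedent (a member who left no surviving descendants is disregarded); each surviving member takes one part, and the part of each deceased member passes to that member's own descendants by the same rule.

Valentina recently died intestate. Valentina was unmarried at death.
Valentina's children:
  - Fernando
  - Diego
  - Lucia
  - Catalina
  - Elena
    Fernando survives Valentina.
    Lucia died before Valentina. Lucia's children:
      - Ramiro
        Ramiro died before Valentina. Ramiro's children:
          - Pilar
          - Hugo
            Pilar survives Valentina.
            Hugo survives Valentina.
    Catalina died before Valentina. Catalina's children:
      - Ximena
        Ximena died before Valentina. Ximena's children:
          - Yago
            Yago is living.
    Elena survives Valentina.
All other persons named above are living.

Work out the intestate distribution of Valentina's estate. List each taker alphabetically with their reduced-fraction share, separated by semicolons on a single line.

Diego 1/5; Elena 1/5; Fernando 1/5; Hugo 1/10; Pilar 1/10; Yago 1/5

There is no surviving spouse, so the entire estate passes to Valentina's descendants per stirpes.
The estate is divided into 5 equal shares of 1/5 among Fernando, Diego, Lucia, Catalina, Elena.
Fernando is living and takes 1/5.
Diego is living and takes 1/5.
Lucia predeceased; the 1/5 allotted to Lucia's branch passes to Lucia's issue by representation.
Ramiro's line is the sole branch at this level, so the full 1/5 passes to Ramiro's issue by representation.
The 1/5 is divided into 2 equal shares of 1/10 among Pilar, Hugo.
Pilar is living and takes 1/10.
Hugo is living and takes 1/10.
Catalina predeceased; the 1/5 allotted to Catalina's branch passes to Catalina's issue by representation.
Ximena's line is the sole branch at this level, so the full 1/5 passes to Ximena's issue by representation.
Yago is the sole taker at this level and receives the full 1/5.
Elena is living and takes 1/5.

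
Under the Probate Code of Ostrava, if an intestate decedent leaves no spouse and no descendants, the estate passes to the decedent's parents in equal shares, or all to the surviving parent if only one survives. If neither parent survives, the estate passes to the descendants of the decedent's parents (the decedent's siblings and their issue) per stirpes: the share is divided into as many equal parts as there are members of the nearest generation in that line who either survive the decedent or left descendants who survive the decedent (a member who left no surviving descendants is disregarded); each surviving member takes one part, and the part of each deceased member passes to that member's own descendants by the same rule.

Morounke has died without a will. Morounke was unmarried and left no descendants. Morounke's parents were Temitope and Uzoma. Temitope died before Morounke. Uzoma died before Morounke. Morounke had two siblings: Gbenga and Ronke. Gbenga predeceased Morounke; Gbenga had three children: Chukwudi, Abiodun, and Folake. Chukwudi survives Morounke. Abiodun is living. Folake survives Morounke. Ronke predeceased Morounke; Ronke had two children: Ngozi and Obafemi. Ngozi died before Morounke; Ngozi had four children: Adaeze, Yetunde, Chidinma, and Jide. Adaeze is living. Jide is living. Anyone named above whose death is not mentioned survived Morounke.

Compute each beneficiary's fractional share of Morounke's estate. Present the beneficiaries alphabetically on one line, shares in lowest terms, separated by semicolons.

Abiodun 1/6; Adaeze 1/16; Chidinma 1/16; Chukwudi 1/6; Folake 1/6; Jide 1/16; Obafemi 1/4; Yetunde 1/16

Neither parent survives and there are no descendants, so the estate passes to Morounke's siblings and their issue per stirpes.
The estate is divided into 2 equal shares of 1/2 among Gbenga, Ronke.
Gbenga predeceased; the 1/2 allotted to Gbenga's branch passes to Gbenga's issue by representation.
The 1/2 is divided into 3 equal shares of 1/6 among Chukwudi, Abiodun, Folake.
Chukwudi is living and takes 1/6.
Abiodun is living and takes 1/6.
Folake is living and takes 1/6.
Ronke predeceased; the 1/2 allotted to Ronke's branch passes to Ronke's issue by representation.
The 1/2 is divided into 2 equal shares of 1/4 among Ngozi, Obafemi.
Ngozi predeceased; the 1/4 allotted to Ngozi's branch passes to Ngozi's issue by representation.
The 1/4 is divided into 4 equal shares of 1/16 among Adaeze, Yetunde, Chidinma, Jide.
Adaeze is living and takes 1/16.
Yetunde is living and takes 1/16.
Chidinma is living and takes 1/16.
Jide is living and takes 1/16.
Obafemi is living and takes 1/4.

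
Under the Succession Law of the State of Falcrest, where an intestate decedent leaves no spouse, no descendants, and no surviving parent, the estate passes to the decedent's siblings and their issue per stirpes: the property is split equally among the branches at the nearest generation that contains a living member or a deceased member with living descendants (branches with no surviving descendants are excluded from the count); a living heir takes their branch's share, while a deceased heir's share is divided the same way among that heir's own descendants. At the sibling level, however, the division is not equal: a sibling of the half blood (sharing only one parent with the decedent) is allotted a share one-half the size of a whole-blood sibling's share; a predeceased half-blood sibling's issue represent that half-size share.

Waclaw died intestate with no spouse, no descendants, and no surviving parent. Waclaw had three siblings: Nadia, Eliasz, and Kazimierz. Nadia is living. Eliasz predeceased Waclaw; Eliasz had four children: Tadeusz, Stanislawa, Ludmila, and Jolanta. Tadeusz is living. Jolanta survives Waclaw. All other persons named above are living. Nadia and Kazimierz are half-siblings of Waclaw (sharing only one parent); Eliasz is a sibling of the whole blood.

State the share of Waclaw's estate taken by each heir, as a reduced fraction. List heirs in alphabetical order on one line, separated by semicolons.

Jolanta 1/8; Kazimierz 1/4; Ludmila 1/8; Nadia 1/4; Stanislawa 1/8; Tadeusz 1/8

No spouse, descendants, or parent survives, so the estate passes to Waclaw's siblings per stirpes.
Half-blood siblings count for one-half the weight of whole-blood siblings at the initial division.
Dividing 1 in proportion to weights (total weight 2): Nadia (weight 1/2) → 1/4; Eliasz (weight 1) → 1/2; Kazimierz (weight 1/2) → 1/4.
Nadia is living and takes 1/4.
Eliasz predeceased; the 1/2 allotted to Eliasz's branch passes to Eliasz's issue by representation.
The 1/2 is divided into 4 equal shares of 1/8 among Tadeusz, Stanislawa, Ludmila, Jolanta.
Tadeusz is living and takes 1/8.
Stanislawa is living and takes 1/8.
Ludmila is living and takes 1/8.
Jolanta is living and takes 1/8.
Kazimierz is living and takes 1/4.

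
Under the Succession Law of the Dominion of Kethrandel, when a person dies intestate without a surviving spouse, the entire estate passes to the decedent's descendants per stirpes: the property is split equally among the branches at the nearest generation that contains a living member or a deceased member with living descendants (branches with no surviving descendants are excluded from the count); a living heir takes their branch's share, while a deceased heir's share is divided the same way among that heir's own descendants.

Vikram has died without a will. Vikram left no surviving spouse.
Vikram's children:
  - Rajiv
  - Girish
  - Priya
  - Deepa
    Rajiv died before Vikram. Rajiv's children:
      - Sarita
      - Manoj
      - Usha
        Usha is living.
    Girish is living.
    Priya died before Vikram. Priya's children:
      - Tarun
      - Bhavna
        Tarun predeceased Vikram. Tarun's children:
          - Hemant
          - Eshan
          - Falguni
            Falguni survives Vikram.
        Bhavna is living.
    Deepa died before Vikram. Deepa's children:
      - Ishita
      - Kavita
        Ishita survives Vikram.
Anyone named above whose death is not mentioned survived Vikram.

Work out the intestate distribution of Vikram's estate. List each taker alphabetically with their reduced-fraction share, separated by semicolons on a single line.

There is no surviving spouse, so the entire estate passes to Vikram's descendants per stirpes.
The estate is divided into 4 equal shares of 1/4 among Rajiv, Girish, Priya, Deepa.
Rajiv predeceased; the 1/4 allotted to Rajiv's branch passes to Rajiv's issue by representation.
The 1/4 is divided into 3 equal shares of 1/12 among Sarita, Manoj, Usha.
Sarita is living and takes 1/12.
Manoj is living and takes 1/12.
Usha is living and takes 1/12.
Girish is living and takes 1/4.
Priya predeceased; the 1/4 allotted to Priya's branch passes to Priya's issue by representation.
The 1/4 is divided into 2 equal shares of 1/8 among Tarun, Bhavna.
Tarun predeceased; the 1/8 allotted to Tarun's branch passes to Tarun's issue by representation.
The 1/8 is divided into 3 equal shares of 1/24 among Hemant, Eshan, Falguni.
Hemant is living and takes 1/24.
Eshan is living and takes 1/24.
Falguni is living and takes 1/24.
Bhavna is living and takes 1/8.
Deepa predeceased; the 1/4 allotted to Deepa's branch passes to Deepa's issue by representation.
The 1/4 is divided into 2 equal shares of 1/8 among Ishita, Kavita.
Ishita is living and takes 1/8.
Kavita is living and takes 1/8.

Bhavna 1/8; Eshan 1/24; Falguni 1/24; Girish 1/4; Hemant 1/24; Ishita 1/8; Kavita 1/8; Manoj 1/12; Sarita 1/12; Usha 1/12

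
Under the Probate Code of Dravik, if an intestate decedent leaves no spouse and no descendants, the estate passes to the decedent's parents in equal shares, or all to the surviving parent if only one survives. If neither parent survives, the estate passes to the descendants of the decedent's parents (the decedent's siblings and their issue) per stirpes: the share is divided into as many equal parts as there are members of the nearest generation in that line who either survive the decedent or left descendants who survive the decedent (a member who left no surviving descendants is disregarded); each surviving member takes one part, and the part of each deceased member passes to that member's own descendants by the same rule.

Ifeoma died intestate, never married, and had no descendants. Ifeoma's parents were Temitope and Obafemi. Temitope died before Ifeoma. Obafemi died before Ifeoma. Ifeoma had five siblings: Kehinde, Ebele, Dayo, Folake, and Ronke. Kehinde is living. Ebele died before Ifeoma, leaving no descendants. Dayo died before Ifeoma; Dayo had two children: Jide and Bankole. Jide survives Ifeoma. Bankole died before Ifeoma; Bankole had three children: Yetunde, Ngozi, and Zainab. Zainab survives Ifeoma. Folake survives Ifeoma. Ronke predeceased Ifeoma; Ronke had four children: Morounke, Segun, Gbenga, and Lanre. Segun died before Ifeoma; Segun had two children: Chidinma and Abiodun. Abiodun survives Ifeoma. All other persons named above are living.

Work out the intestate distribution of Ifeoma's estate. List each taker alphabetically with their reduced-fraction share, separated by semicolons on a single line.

Neither parent survives and there are no descendants, so the estate passes to Ifeoma's siblings and their issue per stirpes.
Ebele left no surviving issue, so that branch lapses and is disregarded.
The estate is divided into 4 equal shares of 1/4 among Kehinde, Dayo, Folake, Ronke.
Kehinde is living and takes 1/4.
Dayo predeceased; the 1/4 allotted to Dayo's branch passes to Dayo's issue by representation.
The 1/4 is divided into 2 equal shares of 1/8 among Jide, Bankole.
Jide is living and takes 1/8.
Bankole predeceased; the 1/8 allotted to Bankole's branch passes to Bankole's issue by representation.
The 1/8 is divided into 3 equal shares of 1/24 among Yetunde, Ngozi, Zainab.
Yetunde is living and takes 1/24.
Ngozi is living and takes 1/24.
Zainab is living and takes 1/24.
Folake is living and takes 1/4.
Ronke predeceased; the 1/4 allotted to Ronke's branch passes to Ronke's issue by representation.
The 1/4 is divided into 4 equal shares of 1/16 among Morounke, Segun, Gbenga, Lanre.
Morounke is living and takes 1/16.
Segun predeceased; the 1/16 allotted to Segun's branch passes to Segun's issue by representation.
The 1/16 is divided into 2 equal shares of 1/32 among Chidinma, Abiodun.
Chidinma is living and takes 1/32.
Abiodun is living and takes 1/32.
Gbenga is living and takes 1/16.
Lanre is living and takes 1/16.

Abiodun 1/32; Chidinma 1/32; Folake 1/4; Gbenga 1/16; Jide 1/8; Kehinde 1/4; Lanre 1/16; Morounke 1/16; Ngozi 1/24; Yetunde 1/24; Zainab 1/24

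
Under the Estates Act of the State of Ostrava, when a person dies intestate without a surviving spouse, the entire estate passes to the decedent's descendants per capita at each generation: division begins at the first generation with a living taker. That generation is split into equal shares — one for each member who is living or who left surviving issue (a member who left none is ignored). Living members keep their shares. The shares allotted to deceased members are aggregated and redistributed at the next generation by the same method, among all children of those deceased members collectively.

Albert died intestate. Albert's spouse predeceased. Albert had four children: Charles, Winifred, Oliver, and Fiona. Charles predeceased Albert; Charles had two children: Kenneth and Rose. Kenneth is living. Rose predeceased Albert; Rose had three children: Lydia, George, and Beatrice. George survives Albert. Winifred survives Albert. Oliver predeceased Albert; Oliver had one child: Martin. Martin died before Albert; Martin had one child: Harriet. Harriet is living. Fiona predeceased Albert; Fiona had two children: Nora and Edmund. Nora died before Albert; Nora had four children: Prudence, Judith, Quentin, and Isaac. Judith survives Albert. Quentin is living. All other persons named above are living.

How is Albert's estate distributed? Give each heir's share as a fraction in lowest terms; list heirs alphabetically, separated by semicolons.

Beatrice 9/160; Edmund 3/20; George 9/160; Harriet 9/160; Isaac 9/160; Judith 9/160; Kenneth 3/20; Lydia 9/160; Prudence 9/160; Quentin 9/160; Winifred 1/4

There is no surviving spouse, so the entire estate passes to Albert's descendants per capita at each generation.
At generation 1 (Charles, Winifred, Oliver, Fiona) there are 4 shares of (1)/4 = 1/4 each.
Living: Winifred — each takes 1/4.
Deceased: Charles, Oliver, and Fiona. Their combined 3/4 is pooled and carried to generation 2.
At generation 2 (Kenneth, Rose, Martin, Nora, Edmund) there are 5 shares of (3/4)/5 = 3/20 each.
Living: Kenneth and Edmund — each takes 3/20.
Deceased: Rose, Martin, and Nora. Their combined 9/20 is pooled and carried to generation 3.
At generation 3 (Lydia, George, Beatrice, Harriet, Prudence, Judith, Quentin, Isaac) there are 8 shares of (9/20)/8 = 9/160 each.
Living: Lydia, George, Beatrice, Harriet, Prudence, Judith, Quentin, and Isaac — each takes 9/160.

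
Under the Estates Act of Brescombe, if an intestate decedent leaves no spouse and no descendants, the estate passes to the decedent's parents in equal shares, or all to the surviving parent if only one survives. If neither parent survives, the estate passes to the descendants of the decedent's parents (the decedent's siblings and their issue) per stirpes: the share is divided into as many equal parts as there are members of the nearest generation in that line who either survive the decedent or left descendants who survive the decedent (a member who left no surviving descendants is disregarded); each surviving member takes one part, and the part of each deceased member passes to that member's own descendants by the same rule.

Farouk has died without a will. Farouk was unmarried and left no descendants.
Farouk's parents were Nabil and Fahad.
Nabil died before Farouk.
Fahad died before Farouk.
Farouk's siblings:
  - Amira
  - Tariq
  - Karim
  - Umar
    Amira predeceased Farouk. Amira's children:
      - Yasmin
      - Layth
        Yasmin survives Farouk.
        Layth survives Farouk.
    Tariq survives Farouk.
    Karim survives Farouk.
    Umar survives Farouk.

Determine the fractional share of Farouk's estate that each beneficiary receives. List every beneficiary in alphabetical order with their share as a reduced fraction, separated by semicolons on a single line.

Karim 1/4; Layth 1/8; Tariq 1/4; Umar 1/4; Yasmin 1/8

Neither parent survives and there are no descendants, so the estate passes to Farouk's siblings and their issue per stirpes.
The estate is divided into 4 equal shares of 1/4 among Amira, Tariq, Karim, Umar.
Amira predeceased; the 1/4 allotted to Amira's branch passes to Amira's issue by representation.
The 1/4 is divided into 2 equal shares of 1/8 among Yasmin, Layth.
Yasmin is living and takes 1/8.
Layth is living and takes 1/8.
Tariq is living and takes 1/4.
Karim is living and takes 1/4.
Umar is living and takes 1/4.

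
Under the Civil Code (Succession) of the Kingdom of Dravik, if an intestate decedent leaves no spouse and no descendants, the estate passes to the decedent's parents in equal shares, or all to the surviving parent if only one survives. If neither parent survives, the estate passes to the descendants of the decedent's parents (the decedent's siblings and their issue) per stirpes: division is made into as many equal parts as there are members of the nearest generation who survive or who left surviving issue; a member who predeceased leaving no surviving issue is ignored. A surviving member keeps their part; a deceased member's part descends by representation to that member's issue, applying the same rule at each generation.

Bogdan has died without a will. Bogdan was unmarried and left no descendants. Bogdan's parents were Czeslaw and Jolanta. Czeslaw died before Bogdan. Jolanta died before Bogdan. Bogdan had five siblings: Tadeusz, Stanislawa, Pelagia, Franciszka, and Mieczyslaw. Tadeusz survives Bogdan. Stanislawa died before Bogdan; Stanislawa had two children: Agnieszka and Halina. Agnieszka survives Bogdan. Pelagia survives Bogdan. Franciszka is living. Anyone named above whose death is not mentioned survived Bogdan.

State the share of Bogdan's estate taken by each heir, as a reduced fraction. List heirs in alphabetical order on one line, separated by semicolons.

Agnieszka 1/10; Franciszka 1/5; Halina 1/10; Mieczyslaw 1/5; Pelagia 1/5; Tadeusz 1/5

Neither parent survives and there are no descendants, so the estate passes to Bogdan's siblings and their issue per stirpes.
The estate is divided into 5 equal shares of 1/5 among Tadeusz, Stanislawa, Pelagia, Franciszka, Mieczyslaw.
Tadeusz is living and takes 1/5.
Stanislawa predeceased; the 1/5 allotted to Stanislawa's branch passes to Stanislawa's issue by representation.
The 1/5 is divided into 2 equal shares of 1/10 among Agnieszka, Halina.
Agnieszka is living and takes 1/10.
Halina is living and takes 1/10.
Pelagia is living and takes 1/5.
Franciszka is living and takes 1/5.
Mieczyslaw is living and takes 1/5.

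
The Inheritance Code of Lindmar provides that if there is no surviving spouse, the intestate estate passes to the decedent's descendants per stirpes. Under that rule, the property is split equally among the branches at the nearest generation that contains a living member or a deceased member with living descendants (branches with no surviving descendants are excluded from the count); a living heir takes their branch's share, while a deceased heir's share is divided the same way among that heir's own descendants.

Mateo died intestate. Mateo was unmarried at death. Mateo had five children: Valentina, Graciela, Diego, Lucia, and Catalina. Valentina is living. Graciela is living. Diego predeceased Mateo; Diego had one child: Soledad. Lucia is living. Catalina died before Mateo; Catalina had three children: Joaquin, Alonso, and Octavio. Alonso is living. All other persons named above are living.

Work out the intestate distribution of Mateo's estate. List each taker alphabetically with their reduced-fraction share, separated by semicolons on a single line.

There is no surviving spouse, so the entire estate passes to Mateo's descendants per stirpes.
The estate is divided into 5 equal shares of 1/5 among Valentina, Graciela, Diego, Lucia, Catalina.
Valentina is living and takes 1/5.
Graciela is living and takes 1/5.
Diego predeceased; the 1/5 allotted to Diego's branch passes to Diego's issue by representation.
Soledad is the sole taker at this level and receives the full 1/5.
Lucia is living and takes 1/5.
Catalina predeceased; the 1/5 allotted to Catalina's branch passes to Catalina's issue by representation.
The 1/5 is divided into 3 equal shares of 1/15 among Joaquin, Alonso, Octavio.
Joaquin is living and takes 1/15.
Alonso is living and takes 1/15.
Octavio is living and takes 1/15.

Alonso 1/15; Graciela 1/5; Joaquin 1/15; Lucia 1/5; Octavio 1/15; Soledad 1/5; Valentina 1/5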